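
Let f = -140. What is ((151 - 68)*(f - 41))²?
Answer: 225690529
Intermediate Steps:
((151 - 68)*(f - 41))² = ((151 - 68)*(-140 - 41))² = (83*(-181))² = (-15023)² = 225690529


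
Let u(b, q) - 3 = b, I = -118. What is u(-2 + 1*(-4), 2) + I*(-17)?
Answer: 2003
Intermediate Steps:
u(b, q) = 3 + b
u(-2 + 1*(-4), 2) + I*(-17) = (3 + (-2 + 1*(-4))) - 118*(-17) = (3 + (-2 - 4)) + 2006 = (3 - 6) + 2006 = -3 + 2006 = 2003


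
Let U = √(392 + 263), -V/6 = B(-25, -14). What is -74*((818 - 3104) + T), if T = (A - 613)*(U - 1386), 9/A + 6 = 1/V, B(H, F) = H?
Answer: -56508070032/899 + 40880338*√655/899 ≈ -6.1693e+7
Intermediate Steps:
V = 150 (V = -6*(-25) = 150)
A = -1350/899 (A = 9/(-6 + 1/150) = 9/(-899/150) = 9*(-150/899) = -1350/899 ≈ -1.5017)
U = √655 ≈ 25.593
T = 765677682/899 - 552437*√655/899 (T = (-1350/899 - 613)*(√655 - 1386) = -552437*(-1386 + √655)/899 = 765677682/899 - 552437*√655/899 ≈ 8.3597e+5)
-74*((818 - 3104) + T) = -74*((818 - 3104) + (765677682/899 - 552437*√655/899)) = -74*(-2286 + (765677682/899 - 552437*√655/899)) = -74*(763622568/899 - 552437*√655/899) = -56508070032/899 + 40880338*√655/899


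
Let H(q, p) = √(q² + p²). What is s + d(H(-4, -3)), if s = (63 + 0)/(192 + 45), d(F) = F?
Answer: 416/79 ≈ 5.2658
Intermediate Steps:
H(q, p) = √(p² + q²)
s = 21/79 (s = 63/237 = 63*(1/237) = 21/79 ≈ 0.26582)
s + d(H(-4, -3)) = 21/79 + √((-3)² + (-4)²) = 21/79 + √(9 + 16) = 21/79 + √25 = 21/79 + 5 = 416/79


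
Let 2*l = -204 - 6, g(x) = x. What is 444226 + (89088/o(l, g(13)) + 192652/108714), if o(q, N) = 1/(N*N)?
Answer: 842538923312/54357 ≈ 1.5500e+7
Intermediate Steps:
l = -105 (l = (-204 - 6)/2 = (½)*(-210) = -105)
o(q, N) = N⁻² (o(q, N) = 1/(N²) = N⁻²)
444226 + (89088/o(l, g(13)) + 192652/108714) = 444226 + (89088/(13⁻²) + 192652/108714) = 444226 + (89088/(1/169) + 192652*(1/108714)) = 444226 + (89088*169 + 96326/54357) = 444226 + (15055872 + 96326/54357) = 444226 + 818392130630/54357 = 842538923312/54357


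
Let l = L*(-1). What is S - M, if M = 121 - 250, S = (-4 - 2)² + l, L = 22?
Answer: 143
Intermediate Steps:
l = -22 (l = 22*(-1) = -22)
S = 14 (S = (-4 - 2)² - 22 = (-6)² - 22 = 36 - 22 = 14)
M = -129
S - M = 14 - 1*(-129) = 14 + 129 = 143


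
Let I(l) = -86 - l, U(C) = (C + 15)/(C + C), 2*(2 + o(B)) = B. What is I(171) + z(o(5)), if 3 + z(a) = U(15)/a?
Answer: -258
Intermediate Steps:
o(B) = -2 + B/2
U(C) = (15 + C)/(2*C) (U(C) = (15 + C)/((2*C)) = (15 + C)*(1/(2*C)) = (15 + C)/(2*C))
z(a) = -3 + 1/a (z(a) = -3 + ((½)*(15 + 15)/15)/a = -3 + ((½)*(1/15)*30)/a = -3 + 1/a)
I(171) + z(o(5)) = (-86 - 1*171) + (-3 + 1/(-2 + (½)*5)) = (-86 - 171) + (-3 + 1/(-2 + 5/2)) = -257 + (-3 + 1/(½)) = -257 + (-3 + 2) = -257 - 1 = -258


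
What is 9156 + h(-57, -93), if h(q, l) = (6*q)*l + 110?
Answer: 41072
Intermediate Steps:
h(q, l) = 110 + 6*l*q (h(q, l) = 6*l*q + 110 = 110 + 6*l*q)
9156 + h(-57, -93) = 9156 + (110 + 6*(-93)*(-57)) = 9156 + (110 + 31806) = 9156 + 31916 = 41072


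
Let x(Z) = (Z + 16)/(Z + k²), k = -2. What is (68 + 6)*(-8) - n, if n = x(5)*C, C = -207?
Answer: -109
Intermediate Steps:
x(Z) = (16 + Z)/(4 + Z) (x(Z) = (Z + 16)/(Z + (-2)²) = (16 + Z)/(Z + 4) = (16 + Z)/(4 + Z))
n = -483 (n = ((16 + 5)/(4 + 5))*(-207) = (21/9)*(-207) = ((⅑)*21)*(-207) = (7/3)*(-207) = -483)
(68 + 6)*(-8) - n = (68 + 6)*(-8) - 1*(-483) = 74*(-8) + 483 = -592 + 483 = -109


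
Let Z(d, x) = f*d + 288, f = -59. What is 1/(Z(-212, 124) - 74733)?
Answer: -1/61937 ≈ -1.6145e-5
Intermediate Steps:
Z(d, x) = 288 - 59*d (Z(d, x) = -59*d + 288 = 288 - 59*d)
1/(Z(-212, 124) - 74733) = 1/((288 - 59*(-212)) - 74733) = 1/((288 + 12508) - 74733) = 1/(12796 - 74733) = 1/(-61937) = -1/61937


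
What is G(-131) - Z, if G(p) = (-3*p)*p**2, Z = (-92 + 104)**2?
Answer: 6744129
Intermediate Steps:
Z = 144 (Z = 12**2 = 144)
G(p) = -3*p**3
G(-131) - Z = -3*(-131)**3 - 1*144 = -3*(-2248091) - 144 = 6744273 - 144 = 6744129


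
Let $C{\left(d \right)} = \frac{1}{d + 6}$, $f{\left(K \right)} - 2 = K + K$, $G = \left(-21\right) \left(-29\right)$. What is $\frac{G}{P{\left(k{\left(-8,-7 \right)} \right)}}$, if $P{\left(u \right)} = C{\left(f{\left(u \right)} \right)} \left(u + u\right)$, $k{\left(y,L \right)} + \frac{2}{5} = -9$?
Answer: $\frac{16443}{47} \approx 349.85$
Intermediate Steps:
$k{\left(y,L \right)} = - \frac{47}{5}$ ($k{\left(y,L \right)} = - \frac{2}{5} - 9 = - \frac{47}{5}$)
$G = 609$
$f{\left(K \right)} = 2 + 2 K$ ($f{\left(K \right)} = 2 + \left(K + K\right) = 2 + 2 K$)
$C{\left(d \right)} = \frac{1}{6 + d}$
$P{\left(u \right)} = \frac{2 u}{8 + 2 u}$ ($P{\left(u \right)} = \frac{u + u}{6 + \left(2 + 2 u\right)} = \frac{2 u}{8 + 2 u}$)
$\frac{G}{P{\left(k{\left(-8,-7 \right)} \right)}} = \frac{609}{\left(- \frac{47}{5}\right) \frac{1}{4 - \frac{47}{5}}} = \frac{609}{\left(- \frac{47}{5}\right) \frac{1}{- \frac{27}{5}}} = \frac{609}{\left(- \frac{47}{5}\right) \left(- \frac{5}{27}\right)} = \frac{609}{\frac{47}{27}} = 609 \cdot \frac{27}{47} = \frac{16443}{47}$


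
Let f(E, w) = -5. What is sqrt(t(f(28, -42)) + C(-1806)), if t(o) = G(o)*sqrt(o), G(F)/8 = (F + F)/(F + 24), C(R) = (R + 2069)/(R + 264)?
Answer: sqrt(-146402106 - 3614201280*I*sqrt(5))/29298 ≈ 2.1501 - 2.1894*I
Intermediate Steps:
C(R) = (2069 + R)/(264 + R)
G(F) = 16*F/(24 + F) (G(F) = 8*((F + F)/(F + 24)) = 8*((2*F)/(24 + F)) = 8*(2*F/(24 + F)) = 16*F/(24 + F))
t(o) = 16*o**(3/2)/(24 + o) (t(o) = (16*o/(24 + o))*sqrt(o) = 16*o**(3/2)/(24 + o))
sqrt(t(f(28, -42)) + C(-1806)) = sqrt(16*(-5)**(3/2)/(24 - 5) + (2069 - 1806)/(264 - 1806)) = sqrt(16*(-5*I*sqrt(5))/19 + 263/(-1542)) = sqrt(16*(-5*I*sqrt(5))*(1/19) - 1/1542*263) = sqrt(-80*I*sqrt(5)/19 - 263/1542) = sqrt(-263/1542 - 80*I*sqrt(5)/19)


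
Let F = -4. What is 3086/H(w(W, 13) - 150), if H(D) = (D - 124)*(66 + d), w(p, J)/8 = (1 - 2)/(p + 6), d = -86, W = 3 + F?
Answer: 1543/2756 ≈ 0.55987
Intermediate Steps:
W = -1 (W = 3 - 4 = -1)
w(p, J) = -8/(6 + p) (w(p, J) = 8*((1 - 2)/(p + 6)) = 8*(-1/(6 + p)) = -8/(6 + p))
H(D) = 2480 - 20*D (H(D) = (D - 124)*(66 - 86) = (-124 + D)*(-20) = 2480 - 20*D)
3086/H(w(W, 13) - 150) = 3086/(2480 - 20*(-8/(6 - 1) - 150)) = 3086/(2480 - 20*(-8/5 - 150)) = 3086/(2480 - 20*(-758/5)) = 3086/(2480 + 3032) = 3086/5512 = 3086*(1/5512) = 1543/2756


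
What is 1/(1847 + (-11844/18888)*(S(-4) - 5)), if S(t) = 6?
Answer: 1574/2906191 ≈ 0.00054160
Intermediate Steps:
1/(1847 + (-11844/18888)*(S(-4) - 5)) = 1/(1847 + (-11844/18888)*(6 - 5)) = 1/(1847 - 11844*1/18888*1) = 1/(1847 - 987/1574*1) = 1/(1847 - 987/1574) = 1/(2906191/1574) = 1574/2906191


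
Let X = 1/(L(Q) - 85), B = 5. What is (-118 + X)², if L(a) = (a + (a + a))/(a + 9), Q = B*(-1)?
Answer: 1755107236/126025 ≈ 13927.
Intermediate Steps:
Q = -5 (Q = 5*(-1) = -5)
L(a) = 3*a/(9 + a) (L(a) = (a + 2*a)/(9 + a) = (3*a)/(9 + a) = 3*a/(9 + a))
X = -4/355 (X = 1/(3*(-5)/(9 - 5) - 85) = 1/(3*(-5)/4 - 85) = 1/(3*(-5)*(¼) - 85) = 1/(-15/4 - 85) = 1/(-355/4) = -4/355 ≈ -0.011268)
(-118 + X)² = (-118 - 4/355)² = (-41894/355)² = 1755107236/126025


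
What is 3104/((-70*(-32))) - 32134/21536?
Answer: -40097/376880 ≈ -0.10639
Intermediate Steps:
3104/((-70*(-32))) - 32134/21536 = 3104/2240 - 32134*1/21536 = 3104*(1/2240) - 16067/10768 = 97/70 - 16067/10768 = -40097/376880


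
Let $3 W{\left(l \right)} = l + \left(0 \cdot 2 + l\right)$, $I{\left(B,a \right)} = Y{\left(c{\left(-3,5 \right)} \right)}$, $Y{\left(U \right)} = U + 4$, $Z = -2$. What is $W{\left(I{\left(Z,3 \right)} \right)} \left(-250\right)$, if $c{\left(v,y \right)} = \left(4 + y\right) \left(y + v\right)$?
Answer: $- \frac{11000}{3} \approx -3666.7$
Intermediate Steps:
$c{\left(v,y \right)} = \left(4 + y\right) \left(v + y\right)$
$Y{\left(U \right)} = 4 + U$
$I{\left(B,a \right)} = 22$ ($I{\left(B,a \right)} = 4 + \left(5^{2} + 4 \left(-3\right) + 4 \cdot 5 - 15\right) = 4 + \left(25 - 12 + 20 - 15\right) = 4 + 18 = 22$)
$W{\left(l \right)} = \frac{2 l}{3}$ ($W{\left(l \right)} = \frac{l + \left(0 \cdot 2 + l\right)}{3} = \frac{l + \left(0 + l\right)}{3} = \frac{l + l}{3} = \frac{2 l}{3}$)
$W{\left(I{\left(Z,3 \right)} \right)} \left(-250\right) = \frac{2}{3} \cdot 22 \left(-250\right) = \frac{44}{3} \left(-250\right) = - \frac{11000}{3}$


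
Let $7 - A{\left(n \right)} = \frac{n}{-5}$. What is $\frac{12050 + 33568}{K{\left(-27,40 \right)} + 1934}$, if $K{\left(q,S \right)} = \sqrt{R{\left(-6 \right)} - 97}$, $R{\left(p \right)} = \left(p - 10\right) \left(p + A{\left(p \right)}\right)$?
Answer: $\frac{147042020}{6234083} - \frac{15206 i \sqrt{2345}}{6234083} \approx 23.587 - 0.11812 i$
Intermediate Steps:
$A{\left(n \right)} = 7 + \frac{n}{5}$ ($A{\left(n \right)} = 7 - \frac{n}{-5} = 7 - n \left(- \frac{1}{5}\right) = 7 - - \frac{n}{5} = 7 + \frac{n}{5}$)
$R{\left(p \right)} = \left(-10 + p\right) \left(7 + \frac{6 p}{5}\right)$ ($R{\left(p \right)} = \left(p - 10\right) \left(p + \left(7 + \frac{p}{5}\right)\right) = \left(-10 + p\right) \left(7 + \frac{6 p}{5}\right)$)
$K{\left(q,S \right)} = \frac{i \sqrt{2345}}{5}$ ($K{\left(q,S \right)} = \sqrt{\left(-70 - -30 + \frac{6 \left(-6\right)^{2}}{5}\right) - 97} = \sqrt{\left(-70 + 30 + \frac{6}{5} \cdot 36\right) - 97} = \sqrt{\left(-70 + 30 + \frac{216}{5}\right) - 97} = \sqrt{\frac{16}{5} - 97} = \sqrt{- \frac{469}{5}} = \frac{i \sqrt{2345}}{5}$)
$\frac{12050 + 33568}{K{\left(-27,40 \right)} + 1934} = \frac{12050 + 33568}{\frac{i \sqrt{2345}}{5} + 1934} = \frac{45618}{1934 + \frac{i \sqrt{2345}}{5}}$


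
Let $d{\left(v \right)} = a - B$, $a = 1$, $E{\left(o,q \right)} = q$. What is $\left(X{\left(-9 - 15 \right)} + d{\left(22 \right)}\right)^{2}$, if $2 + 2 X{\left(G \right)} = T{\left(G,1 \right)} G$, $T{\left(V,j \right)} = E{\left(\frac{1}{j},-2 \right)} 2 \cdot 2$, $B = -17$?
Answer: $12769$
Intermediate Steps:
$T{\left(V,j \right)} = -8$ ($T{\left(V,j \right)} = \left(-2\right) 2 \cdot 2 = \left(-4\right) 2 = -8$)
$X{\left(G \right)} = -1 - 4 G$ ($X{\left(G \right)} = -1 + \frac{\left(-8\right) G}{2} = -1 - 4 G$)
$d{\left(v \right)} = 18$ ($d{\left(v \right)} = 1 - -17 = 1 + 17 = 18$)
$\left(X{\left(-9 - 15 \right)} + d{\left(22 \right)}\right)^{2} = \left(\left(-1 - 4 \left(-9 - 15\right)\right) + 18\right)^{2} = \left(\left(-1 - -96\right) + 18\right)^{2} = \left(\left(-1 + 96\right) + 18\right)^{2} = \left(95 + 18\right)^{2} = 113^{2} = 12769$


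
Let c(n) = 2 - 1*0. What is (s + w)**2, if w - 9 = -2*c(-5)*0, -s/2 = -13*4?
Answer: 12769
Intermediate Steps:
c(n) = 2 (c(n) = 2 + 0 = 2)
s = 104 (s = -(-26)*4 = -2*(-52) = 104)
w = 9 (w = 9 - 2*2*0 = 9 - 4*0 = 9 + 0 = 9)
(s + w)**2 = (104 + 9)**2 = 113**2 = 12769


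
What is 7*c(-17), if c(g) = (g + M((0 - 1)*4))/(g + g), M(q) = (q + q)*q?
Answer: -105/34 ≈ -3.0882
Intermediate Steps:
M(q) = 2*q² (M(q) = (2*q)*q = 2*q²)
c(g) = (32 + g)/(2*g) (c(g) = (g + 2*((0 - 1)*4)²)/(g + g) = (g + 2*(-1*4)²)/((2*g)) = (g + 2*(-4)²)*(1/(2*g)) = (g + 2*16)*(1/(2*g)) = (g + 32)*(1/(2*g)) = (32 + g)*(1/(2*g)) = (32 + g)/(2*g))
7*c(-17) = 7*((½)*(32 - 17)/(-17)) = 7*((½)*(-1/17)*15) = 7*(-15/34) = -105/34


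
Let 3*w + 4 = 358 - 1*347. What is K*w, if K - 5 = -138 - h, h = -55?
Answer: -182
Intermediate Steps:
K = -78 (K = 5 + (-138 - 1*(-55)) = 5 + (-138 + 55) = 5 - 83 = -78)
w = 7/3 (w = -4/3 + (358 - 1*347)/3 = -4/3 + (358 - 347)/3 = -4/3 + (1/3)*11 = -4/3 + 11/3 = 7/3 ≈ 2.3333)
K*w = -78*7/3 = -182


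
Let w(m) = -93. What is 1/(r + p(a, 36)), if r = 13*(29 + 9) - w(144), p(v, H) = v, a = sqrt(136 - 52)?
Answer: 587/344485 - 2*sqrt(21)/344485 ≈ 0.0016774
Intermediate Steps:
a = 2*sqrt(21) (a = sqrt(84) = 2*sqrt(21) ≈ 9.1651)
r = 587 (r = 13*(29 + 9) - 1*(-93) = 13*38 + 93 = 494 + 93 = 587)
1/(r + p(a, 36)) = 1/(587 + 2*sqrt(21))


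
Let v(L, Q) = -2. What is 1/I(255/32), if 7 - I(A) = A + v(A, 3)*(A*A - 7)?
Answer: 512/57361 ≈ 0.0089259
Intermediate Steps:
I(A) = -7 - A + 2*A² (I(A) = 7 - (A - 2*(A*A - 7)) = 7 - (A - 2*(A² - 7)) = 7 - (A - 2*(-7 + A²)) = 7 - (A + (14 - 2*A²)) = 7 - (14 + A - 2*A²) = 7 + (-14 - A + 2*A²) = -7 - A + 2*A²)
1/I(255/32) = 1/(-7 - 255/32 + 2*(255/32)²) = 1/(-7 - 255/32 + 2*(255*(1/32))²) = 1/(-7 - 1*255/32 + 2*(255/32)²) = 1/(-7 - 255/32 + 2*(65025/1024)) = 1/(-7 - 255/32 + 65025/512) = 1/(57361/512) = 512/57361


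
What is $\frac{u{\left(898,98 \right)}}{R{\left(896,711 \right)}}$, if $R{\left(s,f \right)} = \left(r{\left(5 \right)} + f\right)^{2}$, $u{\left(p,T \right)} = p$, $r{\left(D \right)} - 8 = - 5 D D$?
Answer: $\frac{449}{176418} \approx 0.0025451$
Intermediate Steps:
$r{\left(D \right)} = 8 - 5 D^{2}$ ($r{\left(D \right)} = 8 + - 5 D D = 8 - 5 D^{2}$)
$R{\left(s,f \right)} = \left(-117 + f\right)^{2}$ ($R{\left(s,f \right)} = \left(\left(8 - 5 \cdot 5^{2}\right) + f\right)^{2} = \left(\left(8 - 125\right) + f\right)^{2} = \left(-117 + f\right)^{2}$)
$\frac{u{\left(898,98 \right)}}{R{\left(896,711 \right)}} = \frac{898}{\left(-117 + 711\right)^{2}} = \frac{898}{594^{2}} = \frac{898}{352836} = 898 \cdot \frac{1}{352836} = \frac{449}{176418}$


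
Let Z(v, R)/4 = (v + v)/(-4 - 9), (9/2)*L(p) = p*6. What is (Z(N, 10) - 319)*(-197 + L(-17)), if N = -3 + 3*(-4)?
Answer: 2653793/39 ≈ 68046.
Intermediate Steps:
N = -15 (N = -3 - 12 = -15)
L(p) = 4*p/3 (L(p) = 2*(p*6)/9 = 2*(6*p)/9 = 4*p/3)
Z(v, R) = -8*v/13 (Z(v, R) = 4*((v + v)/(-4 - 9)) = 4*((2*v)/(-13)) = 4*((2*v)*(-1/13)) = 4*(-2*v/13) = -8*v/13)
(Z(N, 10) - 319)*(-197 + L(-17)) = (-8/13*(-15) - 319)*(-197 + (4/3)*(-17)) = (120/13 - 319)*(-197 - 68/3) = -4027/13*(-659/3) = 2653793/39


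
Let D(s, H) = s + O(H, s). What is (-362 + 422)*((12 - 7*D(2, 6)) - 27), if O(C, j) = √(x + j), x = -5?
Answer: -1740 - 420*I*√3 ≈ -1740.0 - 727.46*I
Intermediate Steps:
O(C, j) = √(-5 + j)
D(s, H) = s + √(-5 + s)
(-362 + 422)*((12 - 7*D(2, 6)) - 27) = (-362 + 422)*((12 - 7*(2 + √(-5 + 2))) - 27) = 60*((12 - 7*(2 + √(-3))) - 27) = 60*((12 - 7*(2 + I*√3)) - 27) = 60*((12 + (-14 - 7*I*√3)) - 27) = 60*((-2 - 7*I*√3) - 27) = 60*(-29 - 7*I*√3) = -1740 - 420*I*√3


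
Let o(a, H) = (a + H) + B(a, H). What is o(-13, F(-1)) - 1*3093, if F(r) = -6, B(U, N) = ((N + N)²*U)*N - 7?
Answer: 8113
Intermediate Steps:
B(U, N) = -7 + 4*U*N³ (B(U, N) = ((2*N)²*U)*N - 7 = ((4*N²)*U)*N - 7 = (4*U*N²)*N - 7 = 4*U*N³ - 7 = -7 + 4*U*N³)
o(a, H) = -7 + H + a + 4*a*H³ (o(a, H) = (a + H) + (-7 + 4*a*H³) = (H + a) + (-7 + 4*a*H³) = -7 + H + a + 4*a*H³)
o(-13, F(-1)) - 1*3093 = (-7 - 6 - 13 + 4*(-13)*(-6)³) - 1*3093 = (-7 - 6 - 13 + 4*(-13)*(-216)) - 3093 = (-7 - 6 - 13 + 11232) - 3093 = 11206 - 3093 = 8113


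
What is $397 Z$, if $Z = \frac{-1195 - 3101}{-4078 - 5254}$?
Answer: $\frac{426378}{2333} \approx 182.76$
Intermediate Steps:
$Z = \frac{1074}{2333}$ ($Z = - \frac{4296}{-9332} = \left(-4296\right) \left(- \frac{1}{9332}\right) = \frac{1074}{2333} \approx 0.46035$)
$397 Z = 397 \cdot \frac{1074}{2333} = \frac{426378}{2333}$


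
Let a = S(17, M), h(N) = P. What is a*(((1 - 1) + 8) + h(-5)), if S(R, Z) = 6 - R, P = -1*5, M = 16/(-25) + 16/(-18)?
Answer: -33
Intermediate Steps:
M = -344/225 (M = 16*(-1/25) + 16*(-1/18) = -16/25 - 8/9 = -344/225 ≈ -1.5289)
P = -5
h(N) = -5
a = -11 (a = 6 - 1*17 = 6 - 17 = -11)
a*(((1 - 1) + 8) + h(-5)) = -11*(((1 - 1) + 8) - 5) = -11*((0 + 8) - 5) = -11*(8 - 5) = -11*3 = -33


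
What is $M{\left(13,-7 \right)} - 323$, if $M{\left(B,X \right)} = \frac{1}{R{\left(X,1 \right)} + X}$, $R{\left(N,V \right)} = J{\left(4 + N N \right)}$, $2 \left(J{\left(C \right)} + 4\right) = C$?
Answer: $- \frac{10011}{31} \approx -322.94$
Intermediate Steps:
$J{\left(C \right)} = -4 + \frac{C}{2}$
$R{\left(N,V \right)} = -2 + \frac{N^{2}}{2}$ ($R{\left(N,V \right)} = -4 + \frac{4 + N N}{2} = -4 + \frac{4 + N^{2}}{2} = -4 + \left(2 + \frac{N^{2}}{2}\right) = -2 + \frac{N^{2}}{2}$)
$M{\left(B,X \right)} = \frac{1}{-2 + X + \frac{X^{2}}{2}}$ ($M{\left(B,X \right)} = \frac{1}{\left(-2 + \frac{X^{2}}{2}\right) + X} = \frac{1}{-2 + X + \frac{X^{2}}{2}}$)
$M{\left(13,-7 \right)} - 323 = \frac{2}{-4 + \left(-7\right)^{2} + 2 \left(-7\right)} - 323 = \frac{2}{-4 + 49 - 14} - 323 = \frac{2}{31} - 323 = - \frac{10011}{31}$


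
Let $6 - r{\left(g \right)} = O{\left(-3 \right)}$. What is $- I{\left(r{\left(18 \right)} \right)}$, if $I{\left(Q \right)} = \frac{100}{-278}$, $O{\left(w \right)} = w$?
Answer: $\frac{50}{139} \approx 0.35971$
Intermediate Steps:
$r{\left(g \right)} = 9$ ($r{\left(g \right)} = 6 - -3 = 6 + 3 = 9$)
$I{\left(Q \right)} = - \frac{50}{139}$ ($I{\left(Q \right)} = 100 \left(- \frac{1}{278}\right) = - \frac{50}{139}$)
$- I{\left(r{\left(18 \right)} \right)} = \left(-1\right) \left(- \frac{50}{139}\right) = \frac{50}{139}$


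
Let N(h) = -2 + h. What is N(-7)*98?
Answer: -882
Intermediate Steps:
N(-7)*98 = (-2 - 7)*98 = -9*98 = -882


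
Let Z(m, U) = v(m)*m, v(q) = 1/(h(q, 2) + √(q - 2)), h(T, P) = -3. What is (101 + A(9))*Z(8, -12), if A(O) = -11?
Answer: -720 - 240*√6 ≈ -1307.9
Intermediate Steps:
v(q) = 1/(-3 + √(-2 + q)) (v(q) = 1/(-3 + √(q - 2)) = 1/(-3 + √(-2 + q)))
Z(m, U) = m/(-3 + √(-2 + m))
(101 + A(9))*Z(8, -12) = (101 - 11)*(8/(-3 + √(-2 + 8))) = 90*(8/(-3 + √6)) = 720/(-3 + √6)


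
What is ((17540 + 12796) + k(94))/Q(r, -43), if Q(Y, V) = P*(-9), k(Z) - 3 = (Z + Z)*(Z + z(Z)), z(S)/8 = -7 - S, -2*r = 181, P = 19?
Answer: 34631/57 ≈ 607.56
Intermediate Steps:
r = -181/2 (r = -½*181 = -181/2 ≈ -90.500)
z(S) = -56 - 8*S (z(S) = 8*(-7 - S) = -56 - 8*S)
k(Z) = 3 + 2*Z*(-56 - 7*Z) (k(Z) = 3 + (Z + Z)*(Z + (-56 - 8*Z)) = 3 + (2*Z)*(-56 - 7*Z) = 3 + 2*Z*(-56 - 7*Z))
Q(Y, V) = -171 (Q(Y, V) = 19*(-9) = -171)
((17540 + 12796) + k(94))/Q(r, -43) = ((17540 + 12796) + (3 - 112*94 - 14*94²))/(-171) = (30336 + (3 - 10528 - 14*8836))*(-1/171) = (30336 + (3 - 10528 - 123704))*(-1/171) = (30336 - 134229)*(-1/171) = -103893*(-1/171) = 34631/57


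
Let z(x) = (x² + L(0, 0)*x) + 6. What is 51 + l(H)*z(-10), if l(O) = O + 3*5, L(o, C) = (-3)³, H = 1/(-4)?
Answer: 5597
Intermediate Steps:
H = -¼ ≈ -0.25000
L(o, C) = -27
l(O) = 15 + O (l(O) = O + 15 = 15 + O)
z(x) = 6 + x² - 27*x (z(x) = (x² - 27*x) + 6 = 6 + x² - 27*x)
51 + l(H)*z(-10) = 51 + (15 - ¼)*(6 + (-10)² - 27*(-10)) = 51 + 59*(6 + 100 + 270)/4 = 51 + (59/4)*376 = 51 + 5546 = 5597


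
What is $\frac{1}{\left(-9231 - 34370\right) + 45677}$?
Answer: $\frac{1}{2076} \approx 0.0004817$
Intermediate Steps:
$\frac{1}{\left(-9231 - 34370\right) + 45677} = \frac{1}{-43601 + 45677} = \frac{1}{2076}$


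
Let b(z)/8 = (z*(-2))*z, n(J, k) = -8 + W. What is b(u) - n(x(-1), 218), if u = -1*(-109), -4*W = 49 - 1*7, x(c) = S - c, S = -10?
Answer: -380155/2 ≈ -1.9008e+5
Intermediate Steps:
x(c) = -10 - c
W = -21/2 (W = -(49 - 1*7)/4 = -(49 - 7)/4 = -1/4*42 = -21/2 ≈ -10.500)
n(J, k) = -37/2 (n(J, k) = -8 - 21/2 = -37/2)
u = 109
b(z) = -16*z**2 (b(z) = 8*((z*(-2))*z) = 8*((-2*z)*z) = 8*(-2*z**2) = -16*z**2)
b(u) - n(x(-1), 218) = -16*109**2 - 1*(-37/2) = -16*11881 + 37/2 = -190096 + 37/2 = -380155/2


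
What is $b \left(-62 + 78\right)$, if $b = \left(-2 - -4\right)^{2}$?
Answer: $64$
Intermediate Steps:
$b = 4$ ($b = \left(-2 + 4\right)^{2} = 2^{2} = 4$)
$b \left(-62 + 78\right) = 4 \left(-62 + 78\right) = 4 \cdot 16 = 64$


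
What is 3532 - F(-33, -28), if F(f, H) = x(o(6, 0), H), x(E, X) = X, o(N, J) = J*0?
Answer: 3560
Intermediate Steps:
o(N, J) = 0
F(f, H) = H
3532 - F(-33, -28) = 3532 - 1*(-28) = 3532 + 28 = 3560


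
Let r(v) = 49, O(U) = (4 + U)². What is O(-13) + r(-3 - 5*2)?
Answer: 130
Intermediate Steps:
O(-13) + r(-3 - 5*2) = (4 - 13)² + 49 = (-9)² + 49 = 81 + 49 = 130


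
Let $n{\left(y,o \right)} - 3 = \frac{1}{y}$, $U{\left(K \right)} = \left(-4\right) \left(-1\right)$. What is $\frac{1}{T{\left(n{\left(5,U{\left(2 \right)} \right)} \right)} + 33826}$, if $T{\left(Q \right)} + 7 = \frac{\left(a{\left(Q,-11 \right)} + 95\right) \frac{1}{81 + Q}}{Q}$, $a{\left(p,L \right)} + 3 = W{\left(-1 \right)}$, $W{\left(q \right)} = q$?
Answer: $\frac{6736}{227807059} \approx 2.9569 \cdot 10^{-5}$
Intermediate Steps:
$U{\left(K \right)} = 4$
$a{\left(p,L \right)} = -4$ ($a{\left(p,L \right)} = -3 - 1 = -4$)
$n{\left(y,o \right)} = 3 + \frac{1}{y}$
$T{\left(Q \right)} = -7 + \frac{91}{Q \left(81 + Q\right)}$ ($T{\left(Q \right)} = -7 + \frac{\left(-4 + 95\right) \frac{1}{81 + Q}}{Q} = -7 + \frac{91 \frac{1}{81 + Q}}{Q} = -7 + \frac{91}{Q \left(81 + Q\right)}$)
$\frac{1}{T{\left(n{\left(5,U{\left(2 \right)} \right)} \right)} + 33826} = \frac{1}{\frac{7 \left(13 - \left(3 + \frac{1}{5}\right)^{2} - 81 \left(3 + \frac{1}{5}\right)\right)}{\left(3 + \frac{1}{5}\right) \left(81 + \left(3 + \frac{1}{5}\right)\right)} + 33826} = \frac{1}{\frac{7 \left(13 - \left(\frac{16}{5}\right)^{2} - \frac{1296}{5}\right)}{\frac{16}{5} \left(81 + \frac{16}{5}\right)} + 33826} = \frac{1}{7 \cdot \frac{5}{16} \frac{1}{\frac{421}{5}} \left(13 - \frac{256}{25} - \frac{1296}{5}\right) + 33826} = \frac{1}{7 \cdot \frac{5}{16} \cdot \frac{5}{421} \left(13 - \frac{256}{25} - \frac{1296}{5}\right) + 33826} = \frac{1}{7 \cdot \frac{5}{16} \cdot \frac{5}{421} \left(- \frac{6411}{25}\right) + 33826} = \frac{1}{- \frac{44877}{6736} + 33826} = \frac{1}{\frac{227807059}{6736}} = \frac{6736}{227807059}$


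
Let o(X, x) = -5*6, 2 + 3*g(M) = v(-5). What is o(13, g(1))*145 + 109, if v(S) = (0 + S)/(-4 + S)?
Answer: -4241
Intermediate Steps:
v(S) = S/(-4 + S)
g(M) = -13/27 (g(M) = -⅔ + (-5/(-4 - 5))/3 = -⅔ + (-5/(-9))/3 = -⅔ + (-5*(-⅑))/3 = -⅔ + (⅓)*(5/9) = -⅔ + 5/27 = -13/27)
o(X, x) = -30
o(13, g(1))*145 + 109 = -30*145 + 109 = -4350 + 109 = -4241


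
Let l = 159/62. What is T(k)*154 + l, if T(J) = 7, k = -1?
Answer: 66995/62 ≈ 1080.6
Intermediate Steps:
l = 159/62 (l = 159*(1/62) = 159/62 ≈ 2.5645)
T(k)*154 + l = 7*154 + 159/62 = 1078 + 159/62 = 66995/62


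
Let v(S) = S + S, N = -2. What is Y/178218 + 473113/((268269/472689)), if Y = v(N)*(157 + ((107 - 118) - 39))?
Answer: 6642639619248949/7968394107 ≈ 8.3362e+5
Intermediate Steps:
v(S) = 2*S
Y = -428 (Y = (2*(-2))*(157 + ((107 - 118) - 39)) = -4*(157 + (-11 - 39)) = -4*(157 - 50) = -4*107 = -428)
Y/178218 + 473113/((268269/472689)) = -428/178218 + 473113/((268269/472689)) = -428*1/178218 + 473113/((268269*(1/472689))) = -214/89109 + 473113/(89423/157563) = -214/89109 + 473113*(157563/89423) = -214/89109 + 74545103619/89423 = 6642639619248949/7968394107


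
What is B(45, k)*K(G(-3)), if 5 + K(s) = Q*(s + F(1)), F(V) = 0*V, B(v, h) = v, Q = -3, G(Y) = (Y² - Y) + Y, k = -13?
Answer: -1440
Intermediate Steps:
G(Y) = Y²
F(V) = 0
K(s) = -5 - 3*s (K(s) = -5 - 3*(s + 0) = -5 - 3*s)
B(45, k)*K(G(-3)) = 45*(-5 - 3*(-3)²) = 45*(-5 - 3*9) = 45*(-5 - 27) = 45*(-32) = -1440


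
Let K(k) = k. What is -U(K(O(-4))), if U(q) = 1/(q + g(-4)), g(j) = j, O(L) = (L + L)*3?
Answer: 1/28 ≈ 0.035714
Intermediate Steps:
O(L) = 6*L (O(L) = (2*L)*3 = 6*L)
U(q) = 1/(-4 + q) (U(q) = 1/(q - 4) = 1/(-4 + q))
-U(K(O(-4))) = -1/(-4 + 6*(-4)) = -1/(-4 - 24) = -1/(-28) = -1*(-1/28) = 1/28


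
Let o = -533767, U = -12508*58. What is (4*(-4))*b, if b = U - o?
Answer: 3067152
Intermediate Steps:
U = -725464
b = -191697 (b = -725464 - 1*(-533767) = -725464 + 533767 = -191697)
(4*(-4))*b = (4*(-4))*(-191697) = -16*(-191697) = 3067152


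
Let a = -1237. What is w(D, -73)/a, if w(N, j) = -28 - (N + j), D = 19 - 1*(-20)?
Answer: -6/1237 ≈ -0.0048504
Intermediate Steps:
D = 39 (D = 19 + 20 = 39)
w(N, j) = -28 - N - j (w(N, j) = -28 + (-N - j) = -28 - N - j)
w(D, -73)/a = (-28 - 1*39 - 1*(-73))/(-1237) = (-28 - 39 + 73)*(-1/1237) = 6*(-1/1237) = -6/1237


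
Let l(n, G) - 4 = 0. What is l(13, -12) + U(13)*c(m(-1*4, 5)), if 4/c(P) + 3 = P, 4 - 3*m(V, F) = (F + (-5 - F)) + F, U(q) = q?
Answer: -136/5 ≈ -27.200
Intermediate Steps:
l(n, G) = 4 (l(n, G) = 4 + 0 = 4)
m(V, F) = 3 - F/3 (m(V, F) = 4/3 - ((F + (-5 - F)) + F)/3 = 4/3 - (-5 + F)/3 = 4/3 + (5/3 - F/3) = 3 - F/3)
c(P) = 4/(-3 + P)
l(13, -12) + U(13)*c(m(-1*4, 5)) = 4 + 13*(4/(-3 + (3 - ⅓*5))) = 4 + 13*(4/(-3 + (3 - 5/3))) = 4 + 13*(4/(-3 + 4/3)) = 4 + 13*(4/(-5/3)) = 4 + 13*(4*(-⅗)) = 4 + 13*(-12/5) = 4 - 156/5 = -136/5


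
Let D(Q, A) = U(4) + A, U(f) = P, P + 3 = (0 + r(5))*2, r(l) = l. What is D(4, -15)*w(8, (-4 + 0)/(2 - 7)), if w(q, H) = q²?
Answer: -512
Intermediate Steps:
P = 7 (P = -3 + (0 + 5)*2 = -3 + 5*2 = -3 + 10 = 7)
U(f) = 7
D(Q, A) = 7 + A
D(4, -15)*w(8, (-4 + 0)/(2 - 7)) = (7 - 15)*8² = -8*64 = -512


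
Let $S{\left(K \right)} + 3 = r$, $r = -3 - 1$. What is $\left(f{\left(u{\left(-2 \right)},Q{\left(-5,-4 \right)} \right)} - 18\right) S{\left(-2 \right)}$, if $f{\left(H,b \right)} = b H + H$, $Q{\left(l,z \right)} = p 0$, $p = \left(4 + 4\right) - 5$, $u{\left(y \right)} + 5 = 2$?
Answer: $147$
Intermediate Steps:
$u{\left(y \right)} = -3$ ($u{\left(y \right)} = -5 + 2 = -3$)
$r = -4$
$p = 3$ ($p = 8 - 5 = 3$)
$S{\left(K \right)} = -7$ ($S{\left(K \right)} = -3 - 4 = -7$)
$Q{\left(l,z \right)} = 0$ ($Q{\left(l,z \right)} = 3 \cdot 0 = 0$)
$f{\left(H,b \right)} = H + H b$ ($f{\left(H,b \right)} = H b + H = H + H b$)
$\left(f{\left(u{\left(-2 \right)},Q{\left(-5,-4 \right)} \right)} - 18\right) S{\left(-2 \right)} = \left(- 3 \left(1 + 0\right) - 18\right) \left(-7\right) = \left(\left(-3\right) 1 - 18\right) \left(-7\right) = \left(-3 - 18\right) \left(-7\right) = \left(-21\right) \left(-7\right) = 147$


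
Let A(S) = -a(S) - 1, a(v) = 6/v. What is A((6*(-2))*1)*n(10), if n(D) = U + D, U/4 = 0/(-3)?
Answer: -5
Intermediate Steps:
U = 0 (U = 4*(0/(-3)) = 4*(0*(-⅓)) = 4*0 = 0)
A(S) = -1 - 6/S (A(S) = -6/S - 1 = -1 - 6/S)
n(D) = D (n(D) = 0 + D = D)
A((6*(-2))*1)*n(10) = ((-6 - 6*(-2))/(((6*(-2))*1)))*10 = ((-6 - (-12))/((-12*1)))*10 = ((-6 - 1*(-12))/(-12))*10 = -(-6 + 12)/12*10 = -1/12*6*10 = -½*10 = -5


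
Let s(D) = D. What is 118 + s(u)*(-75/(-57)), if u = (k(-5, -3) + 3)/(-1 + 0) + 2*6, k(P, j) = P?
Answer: 2592/19 ≈ 136.42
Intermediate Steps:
u = 14 (u = (-5 + 3)/(-1 + 0) + 2*6 = -2/(-1) + 12 = -2*(-1) + 12 = 2 + 12 = 14)
118 + s(u)*(-75/(-57)) = 118 + 14*(-75/(-57)) = 118 + 14*(-75*(-1/57)) = 118 + 14*(25/19) = 118 + 350/19 = 2592/19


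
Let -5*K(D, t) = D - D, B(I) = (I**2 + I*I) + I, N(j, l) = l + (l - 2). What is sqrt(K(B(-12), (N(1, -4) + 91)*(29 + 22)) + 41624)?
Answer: 22*sqrt(86) ≈ 204.02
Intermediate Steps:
N(j, l) = -2 + 2*l (N(j, l) = l + (-2 + l) = -2 + 2*l)
B(I) = I + 2*I**2 (B(I) = (I**2 + I**2) + I = 2*I**2 + I = I + 2*I**2)
K(D, t) = 0 (K(D, t) = -(D - D)/5 = -1/5*0 = 0)
sqrt(K(B(-12), (N(1, -4) + 91)*(29 + 22)) + 41624) = sqrt(0 + 41624) = sqrt(41624) = 22*sqrt(86)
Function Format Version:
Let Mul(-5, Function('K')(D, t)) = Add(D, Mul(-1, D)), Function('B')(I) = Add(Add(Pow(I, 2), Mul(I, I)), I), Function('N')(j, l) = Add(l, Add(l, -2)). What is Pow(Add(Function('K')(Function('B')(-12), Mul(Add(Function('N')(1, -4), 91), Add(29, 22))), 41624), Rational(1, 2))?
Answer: Mul(22, Pow(86, Rational(1, 2))) ≈ 204.02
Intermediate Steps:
Function('N')(j, l) = Add(-2, Mul(2, l)) (Function('N')(j, l) = Add(l, Add(-2, l)) = Add(-2, Mul(2, l)))
Function('B')(I) = Add(I, Mul(2, Pow(I, 2))) (Function('B')(I) = Add(Add(Pow(I, 2), Pow(I, 2)), I) = Add(Mul(2, Pow(I, 2)), I) = Add(I, Mul(2, Pow(I, 2))))
Function('K')(D, t) = 0 (Function('K')(D, t) = Mul(Rational(-1, 5), Add(D, Mul(-1, D))) = Mul(Rational(-1, 5), 0) = 0)
Pow(Add(Function('K')(Function('B')(-12), Mul(Add(Function('N')(1, -4), 91), Add(29, 22))), 41624), Rational(1, 2)) = Pow(Add(0, 41624), Rational(1, 2)) = Pow(41624, Rational(1, 2)) = Mul(22, Pow(86, Rational(1, 2)))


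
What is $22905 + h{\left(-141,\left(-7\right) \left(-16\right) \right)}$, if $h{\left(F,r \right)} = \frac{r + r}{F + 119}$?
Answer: $\frac{251843}{11} \approx 22895.0$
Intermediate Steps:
$h{\left(F,r \right)} = \frac{2 r}{119 + F}$
$22905 + h{\left(-141,\left(-7\right) \left(-16\right) \right)} = 22905 + \frac{2 \left(\left(-7\right) \left(-16\right)\right)}{119 - 141} = 22905 + 2 \cdot 112 \frac{1}{-22} = 22905 + 2 \cdot 112 \left(- \frac{1}{22}\right) = 22905 - \frac{112}{11} = \frac{251843}{11}$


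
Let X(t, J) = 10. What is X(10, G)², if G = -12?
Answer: 100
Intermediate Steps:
X(10, G)² = 10² = 100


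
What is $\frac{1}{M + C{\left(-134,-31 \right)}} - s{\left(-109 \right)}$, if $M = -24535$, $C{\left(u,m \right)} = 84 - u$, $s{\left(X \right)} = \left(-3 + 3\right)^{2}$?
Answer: $- \frac{1}{24317} \approx -4.1123 \cdot 10^{-5}$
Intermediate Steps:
$s{\left(X \right)} = 0$ ($s{\left(X \right)} = 0^{2} = 0$)
$\frac{1}{M + C{\left(-134,-31 \right)}} - s{\left(-109 \right)} = \frac{1}{-24535 + \left(84 - -134\right)} - 0 = \frac{1}{-24535 + \left(84 + 134\right)} + 0 = \frac{1}{-24535 + 218} + 0 = \frac{1}{-24317} + 0 = - \frac{1}{24317} + 0 = - \frac{1}{24317}$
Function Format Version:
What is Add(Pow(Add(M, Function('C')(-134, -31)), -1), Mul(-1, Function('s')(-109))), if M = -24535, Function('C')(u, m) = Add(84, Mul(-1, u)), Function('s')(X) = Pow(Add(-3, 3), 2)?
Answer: Rational(-1, 24317) ≈ -4.1123e-5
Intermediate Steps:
Function('s')(X) = 0 (Function('s')(X) = Pow(0, 2) = 0)
Add(Pow(Add(M, Function('C')(-134, -31)), -1), Mul(-1, Function('s')(-109))) = Add(Pow(Add(-24535, Add(84, Mul(-1, -134))), -1), Mul(-1, 0)) = Add(Pow(Add(-24535, Add(84, 134)), -1), 0) = Add(Pow(Add(-24535, 218), -1), 0) = Add(Pow(-24317, -1), 0) = Add(Rational(-1, 24317), 0) = Rational(-1, 24317)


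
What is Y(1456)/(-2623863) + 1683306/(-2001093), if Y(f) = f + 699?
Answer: -1473692228831/1750197960753 ≈ -0.84201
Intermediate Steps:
Y(f) = 699 + f
Y(1456)/(-2623863) + 1683306/(-2001093) = (699 + 1456)/(-2623863) + 1683306/(-2001093) = 2155*(-1/2623863) + 1683306*(-1/2001093) = -2155/2623863 - 561102/667031 = -1473692228831/1750197960753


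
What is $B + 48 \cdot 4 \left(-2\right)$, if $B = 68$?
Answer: $-316$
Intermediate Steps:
$B + 48 \cdot 4 \left(-2\right) = 68 + 48 \cdot 4 \left(-2\right) = 68 + 48 \left(-8\right) = 68 - 384 = -316$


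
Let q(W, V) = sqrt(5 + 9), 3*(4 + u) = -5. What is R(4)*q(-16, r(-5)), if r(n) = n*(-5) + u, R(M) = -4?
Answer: -4*sqrt(14) ≈ -14.967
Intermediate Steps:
u = -17/3 (u = -4 + (1/3)*(-5) = -4 - 5/3 = -17/3 ≈ -5.6667)
r(n) = -17/3 - 5*n (r(n) = n*(-5) - 17/3 = -5*n - 17/3 = -17/3 - 5*n)
q(W, V) = sqrt(14)
R(4)*q(-16, r(-5)) = -4*sqrt(14)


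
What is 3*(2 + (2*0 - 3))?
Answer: -3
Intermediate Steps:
3*(2 + (2*0 - 3)) = 3*(2 + (0 - 3)) = 3*(2 - 3) = 3*(-1) = -3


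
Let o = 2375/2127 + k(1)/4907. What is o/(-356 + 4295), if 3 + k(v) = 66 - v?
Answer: 11785999/41112087471 ≈ 0.00028668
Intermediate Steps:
k(v) = 63 - v (k(v) = -3 + (66 - v) = 63 - v)
o = 11785999/10437189 (o = 2375/2127 + (63 - 1*1)/4907 = 2375*(1/2127) + (63 - 1)*(1/4907) = 2375/2127 + 62*(1/4907) = 2375/2127 + 62/4907 = 11785999/10437189 ≈ 1.1292)
o/(-356 + 4295) = 11785999/(10437189*(-356 + 4295)) = (11785999/10437189)/3939 = (11785999/10437189)*(1/3939) = 11785999/41112087471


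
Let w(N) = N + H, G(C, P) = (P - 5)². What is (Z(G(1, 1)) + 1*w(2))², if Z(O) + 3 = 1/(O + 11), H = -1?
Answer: 2809/729 ≈ 3.8532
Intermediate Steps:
G(C, P) = (-5 + P)²
w(N) = -1 + N (w(N) = N - 1 = -1 + N)
Z(O) = -3 + 1/(11 + O) (Z(O) = -3 + 1/(O + 11) = -3 + 1/(11 + O))
(Z(G(1, 1)) + 1*w(2))² = ((-32 - 3*(-5 + 1)²)/(11 + (-5 + 1)²) + 1*(-1 + 2))² = ((-32 - 3*(-4)²)/(11 + (-4)²) + 1*1)² = ((-32 - 3*16)/(11 + 16) + 1)² = ((-32 - 48)/27 + 1)² = ((1/27)*(-80) + 1)² = (-80/27 + 1)² = (-53/27)² = 2809/729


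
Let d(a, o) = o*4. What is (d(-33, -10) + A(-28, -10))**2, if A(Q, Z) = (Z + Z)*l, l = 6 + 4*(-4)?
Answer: 25600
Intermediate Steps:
d(a, o) = 4*o
l = -10 (l = 6 - 16 = -10)
A(Q, Z) = -20*Z (A(Q, Z) = (Z + Z)*(-10) = (2*Z)*(-10) = -20*Z)
(d(-33, -10) + A(-28, -10))**2 = (4*(-10) - 20*(-10))**2 = (-40 + 200)**2 = 160**2 = 25600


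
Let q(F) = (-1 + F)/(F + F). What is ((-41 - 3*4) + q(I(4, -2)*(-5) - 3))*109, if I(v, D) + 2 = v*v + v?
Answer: -532138/93 ≈ -5721.9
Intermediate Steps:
I(v, D) = -2 + v + v² (I(v, D) = -2 + (v*v + v) = -2 + (v² + v) = -2 + (v + v²) = -2 + v + v²)
q(F) = (-1 + F)/(2*F) (q(F) = (-1 + F)/((2*F)) = (-1 + F)*(1/(2*F)) = (-1 + F)/(2*F))
((-41 - 3*4) + q(I(4, -2)*(-5) - 3))*109 = ((-41 - 3*4) + (-1 + ((-2 + 4 + 4²)*(-5) - 3))/(2*((-2 + 4 + 4²)*(-5) - 3)))*109 = ((-41 - 12) + (-1 + ((-2 + 4 + 16)*(-5) - 3))/(2*((-2 + 4 + 16)*(-5) - 3)))*109 = (-53 + (-1 + (18*(-5) - 3))/(2*(18*(-5) - 3)))*109 = (-53 + (-1 + (-90 - 3))/(2*(-90 - 3)))*109 = (-53 + (½)*(-1 - 93)/(-93))*109 = (-53 + (½)*(-1/93)*(-94))*109 = (-53 + 47/93)*109 = -4882/93*109 = -532138/93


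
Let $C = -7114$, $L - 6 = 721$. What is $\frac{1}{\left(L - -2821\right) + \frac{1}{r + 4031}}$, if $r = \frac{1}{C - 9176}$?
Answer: $\frac{65664989}{232979397262} \approx 0.00028185$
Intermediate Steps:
$L = 727$ ($L = 6 + 721 = 727$)
$r = - \frac{1}{16290}$ ($r = \frac{1}{-7114 - 9176} = \frac{1}{-16290} = - \frac{1}{16290} \approx -6.1387 \cdot 10^{-5}$)
$\frac{1}{\left(L - -2821\right) + \frac{1}{r + 4031}} = \frac{1}{\left(727 - -2821\right) + \frac{1}{- \frac{1}{16290} + 4031}} = \frac{1}{\left(727 + 2821\right) + \frac{1}{\frac{65664989}{16290}}} = \frac{1}{3548 + \frac{16290}{65664989}} = \frac{1}{\frac{232979397262}{65664989}} = \frac{65664989}{232979397262}$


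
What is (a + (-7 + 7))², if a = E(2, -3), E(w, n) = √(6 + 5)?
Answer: 11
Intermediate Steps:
E(w, n) = √11
a = √11 ≈ 3.3166
(a + (-7 + 7))² = (√11 + (-7 + 7))² = (√11 + 0)² = (√11)² = 11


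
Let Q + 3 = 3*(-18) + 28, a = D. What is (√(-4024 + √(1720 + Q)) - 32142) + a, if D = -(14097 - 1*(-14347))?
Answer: -60586 + I*√(4024 - √1691) ≈ -60586.0 + 63.11*I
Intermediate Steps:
D = -28444 (D = -(14097 + 14347) = -1*28444 = -28444)
a = -28444
Q = -29 (Q = -3 + (3*(-18) + 28) = -3 + (-54 + 28) = -3 - 26 = -29)
(√(-4024 + √(1720 + Q)) - 32142) + a = (√(-4024 + √(1720 - 29)) - 32142) - 28444 = (√(-4024 + √1691) - 32142) - 28444 = (-32142 + √(-4024 + √1691)) - 28444 = -60586 + √(-4024 + √1691)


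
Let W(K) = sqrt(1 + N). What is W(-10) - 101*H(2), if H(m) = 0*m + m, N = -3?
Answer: -202 + I*sqrt(2) ≈ -202.0 + 1.4142*I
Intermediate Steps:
H(m) = m (H(m) = 0 + m = m)
W(K) = I*sqrt(2) (W(K) = sqrt(1 - 3) = sqrt(-2) = I*sqrt(2))
W(-10) - 101*H(2) = I*sqrt(2) - 101*2 = I*sqrt(2) - 202 = -202 + I*sqrt(2)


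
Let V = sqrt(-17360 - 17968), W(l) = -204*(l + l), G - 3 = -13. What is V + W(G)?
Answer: 4080 + 16*I*sqrt(138) ≈ 4080.0 + 187.96*I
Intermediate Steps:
G = -10 (G = 3 - 13 = -10)
W(l) = -408*l
V = 16*I*sqrt(138) (V = sqrt(-35328) = 16*I*sqrt(138) ≈ 187.96*I)
V + W(G) = 16*I*sqrt(138) - 408*(-10) = 16*I*sqrt(138) + 4080 = 4080 + 16*I*sqrt(138)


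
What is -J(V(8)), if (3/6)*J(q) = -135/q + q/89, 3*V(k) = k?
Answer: 108071/1068 ≈ 101.19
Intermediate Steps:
V(k) = k/3
J(q) = -270/q + 2*q/89 (J(q) = 2*(-135/q + q/89) = -270/q + 2*q/89)
-J(V(8)) = -(-270/((⅓)*8) + 2*((⅓)*8)/89) = -(-270/8/3 + (2/89)*(8/3)) = -(-270*3/8 + 16/267) = -(-405/4 + 16/267) = -1*(-108071/1068) = 108071/1068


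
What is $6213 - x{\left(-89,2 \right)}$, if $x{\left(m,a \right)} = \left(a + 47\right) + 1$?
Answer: $6163$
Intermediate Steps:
$x{\left(m,a \right)} = 48 + a$ ($x{\left(m,a \right)} = \left(47 + a\right) + 1 = 48 + a$)
$6213 - x{\left(-89,2 \right)} = 6213 - \left(48 + 2\right) = 6213 - 50 = 6163$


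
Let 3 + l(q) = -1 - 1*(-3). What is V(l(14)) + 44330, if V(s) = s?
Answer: 44329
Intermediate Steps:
l(q) = -1 (l(q) = -3 + (-1 - 1*(-3)) = -3 + (-1 + 3) = -3 + 2 = -1)
V(l(14)) + 44330 = -1 + 44330 = 44329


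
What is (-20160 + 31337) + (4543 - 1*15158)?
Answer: 562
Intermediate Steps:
(-20160 + 31337) + (4543 - 1*15158) = 11177 + (4543 - 15158) = 11177 - 10615 = 562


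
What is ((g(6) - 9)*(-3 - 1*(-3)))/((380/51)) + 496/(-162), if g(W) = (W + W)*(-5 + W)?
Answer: -248/81 ≈ -3.0617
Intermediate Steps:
g(W) = 2*W*(-5 + W) (g(W) = (2*W)*(-5 + W) = 2*W*(-5 + W))
((g(6) - 9)*(-3 - 1*(-3)))/((380/51)) + 496/(-162) = ((2*6*(-5 + 6) - 9)*(-3 - 1*(-3)))/((380/51)) + 496/(-162) = ((2*6*1 - 9)*(-3 + 3))/((380*(1/51))) + 496*(-1/162) = ((12 - 9)*0)/(380/51) - 248/81 = (3*0)*(51/380) - 248/81 = 0*(51/380) - 248/81 = 0 - 248/81 = -248/81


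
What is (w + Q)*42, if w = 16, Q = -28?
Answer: -504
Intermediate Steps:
(w + Q)*42 = (16 - 28)*42 = -12*42 = -504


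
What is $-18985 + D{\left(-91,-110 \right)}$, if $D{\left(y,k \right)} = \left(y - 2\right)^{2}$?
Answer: $-10336$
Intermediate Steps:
$D{\left(y,k \right)} = \left(-2 + y\right)^{2}$
$-18985 + D{\left(-91,-110 \right)} = -18985 + \left(-2 - 91\right)^{2} = -18985 + \left(-93\right)^{2} = -18985 + 8649 = -10336$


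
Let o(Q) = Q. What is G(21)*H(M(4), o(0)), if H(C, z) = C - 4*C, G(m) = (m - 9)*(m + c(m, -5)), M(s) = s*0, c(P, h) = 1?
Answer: 0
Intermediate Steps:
M(s) = 0
G(m) = (1 + m)*(-9 + m) (G(m) = (m - 9)*(m + 1) = (-9 + m)*(1 + m) = (1 + m)*(-9 + m))
H(C, z) = -3*C
G(21)*H(M(4), o(0)) = (-9 + 21² - 8*21)*(-3*0) = (-9 + 441 - 168)*0 = 264*0 = 0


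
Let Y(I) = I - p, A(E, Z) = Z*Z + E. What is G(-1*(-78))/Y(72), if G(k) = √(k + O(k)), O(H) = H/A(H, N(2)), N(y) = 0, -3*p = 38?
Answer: 3*√79/254 ≈ 0.10498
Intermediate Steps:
p = -38/3 (p = -⅓*38 = -38/3 ≈ -12.667)
A(E, Z) = E + Z² (A(E, Z) = Z² + E = E + Z²)
O(H) = 1 (O(H) = H/(H + 0²) = H/(H + 0) = H/H = 1)
Y(I) = 38/3 + I (Y(I) = I - 1*(-38/3) = I + 38/3 = 38/3 + I)
G(k) = √(1 + k) (G(k) = √(k + 1) = √(1 + k))
G(-1*(-78))/Y(72) = √(1 - 1*(-78))/(38/3 + 72) = √(1 + 78)/(254/3) = √79*(3/254) = 3*√79/254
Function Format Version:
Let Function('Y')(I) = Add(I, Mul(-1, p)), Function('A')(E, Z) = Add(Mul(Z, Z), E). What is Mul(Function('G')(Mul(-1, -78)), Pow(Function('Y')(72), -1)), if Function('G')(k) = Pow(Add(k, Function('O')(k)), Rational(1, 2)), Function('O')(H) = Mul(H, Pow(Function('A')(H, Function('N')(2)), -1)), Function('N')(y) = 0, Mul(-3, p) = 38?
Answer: Mul(Rational(3, 254), Pow(79, Rational(1, 2))) ≈ 0.10498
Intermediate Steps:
p = Rational(-38, 3) (p = Mul(Rational(-1, 3), 38) = Rational(-38, 3) ≈ -12.667)
Function('A')(E, Z) = Add(E, Pow(Z, 2)) (Function('A')(E, Z) = Add(Pow(Z, 2), E) = Add(E, Pow(Z, 2)))
Function('O')(H) = 1 (Function('O')(H) = Mul(H, Pow(Add(H, Pow(0, 2)), -1)) = Mul(H, Pow(Add(H, 0), -1)) = Mul(H, Pow(H, -1)) = 1)
Function('Y')(I) = Add(Rational(38, 3), I) (Function('Y')(I) = Add(I, Mul(-1, Rational(-38, 3))) = Add(I, Rational(38, 3)) = Add(Rational(38, 3), I))
Function('G')(k) = Pow(Add(1, k), Rational(1, 2)) (Function('G')(k) = Pow(Add(k, 1), Rational(1, 2)) = Pow(Add(1, k), Rational(1, 2)))
Mul(Function('G')(Mul(-1, -78)), Pow(Function('Y')(72), -1)) = Mul(Pow(Add(1, Mul(-1, -78)), Rational(1, 2)), Pow(Add(Rational(38, 3), 72), -1)) = Mul(Pow(Add(1, 78), Rational(1, 2)), Pow(Rational(254, 3), -1)) = Mul(Pow(79, Rational(1, 2)), Rational(3, 254)) = Mul(Rational(3, 254), Pow(79, Rational(1, 2)))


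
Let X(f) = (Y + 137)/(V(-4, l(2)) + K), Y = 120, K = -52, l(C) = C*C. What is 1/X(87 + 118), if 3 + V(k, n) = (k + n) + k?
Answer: -59/257 ≈ -0.22957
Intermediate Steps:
l(C) = C²
V(k, n) = -3 + n + 2*k (V(k, n) = -3 + ((k + n) + k) = -3 + (n + 2*k) = -3 + n + 2*k)
X(f) = -257/59 (X(f) = (120 + 137)/((-3 + 2² + 2*(-4)) - 52) = 257/((-3 + 4 - 8) - 52) = 257/(-7 - 52) = 257/(-59) = 257*(-1/59) = -257/59)
1/X(87 + 118) = 1/(-257/59) = -59/257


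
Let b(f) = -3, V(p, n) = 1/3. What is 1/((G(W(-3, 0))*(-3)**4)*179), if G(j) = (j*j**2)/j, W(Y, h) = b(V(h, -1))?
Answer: 1/130491 ≈ 7.6634e-6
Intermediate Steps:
V(p, n) = 1/3
W(Y, h) = -3
G(j) = j**2 (G(j) = j**3/j = j**2)
1/((G(W(-3, 0))*(-3)**4)*179) = 1/(((-3)**2*(-3)**4)*179) = 1/((9*81)*179) = 1/(729*179) = 1/130491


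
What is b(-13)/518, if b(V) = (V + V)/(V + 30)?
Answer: -13/4403 ≈ -0.0029525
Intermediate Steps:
b(V) = 2*V/(30 + V) (b(V) = (2*V)/(30 + V) = 2*V/(30 + V))
b(-13)/518 = (2*(-13)/(30 - 13))/518 = (2*(-13)/17)*(1/518) = (2*(-13)*(1/17))*(1/518) = -26/17*1/518 = -13/4403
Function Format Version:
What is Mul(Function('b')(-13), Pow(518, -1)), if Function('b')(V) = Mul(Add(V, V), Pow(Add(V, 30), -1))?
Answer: Rational(-13, 4403) ≈ -0.0029525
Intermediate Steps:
Function('b')(V) = Mul(2, V, Pow(Add(30, V), -1)) (Function('b')(V) = Mul(Mul(2, V), Pow(Add(30, V), -1)) = Mul(2, V, Pow(Add(30, V), -1)))
Mul(Function('b')(-13), Pow(518, -1)) = Mul(Mul(2, -13, Pow(Add(30, -13), -1)), Pow(518, -1)) = Mul(Mul(2, -13, Pow(17, -1)), Rational(1, 518)) = Mul(Mul(2, -13, Rational(1, 17)), Rational(1, 518)) = Mul(Rational(-26, 17), Rational(1, 518)) = Rational(-13, 4403)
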